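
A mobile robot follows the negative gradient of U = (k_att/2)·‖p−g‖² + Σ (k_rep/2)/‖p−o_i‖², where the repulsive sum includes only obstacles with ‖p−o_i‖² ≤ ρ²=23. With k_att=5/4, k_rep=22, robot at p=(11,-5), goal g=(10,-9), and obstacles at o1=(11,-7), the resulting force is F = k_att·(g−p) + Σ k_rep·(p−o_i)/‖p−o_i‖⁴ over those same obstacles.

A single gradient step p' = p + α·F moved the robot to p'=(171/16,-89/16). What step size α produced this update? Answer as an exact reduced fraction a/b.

α = 1/4

F_att = 5/4·(g−p) = 5/4·(-1,-4) = (-1.2500,-5.0000)
o1: d²=4 ≤ ρ²=23; F_rep = 22·(0,2)/4² = (0.0000,2.7500)
F = F_att + ΣF_rep = (-1.2500,-2.2500)
Δp = p'−p = (-0.3125,-0.5625); α = Δx/Fx = (-5/16) / (-5/4) = 1/4
check: Δy/Fy = (-9/16) / (-9/4) = 1/4 ✓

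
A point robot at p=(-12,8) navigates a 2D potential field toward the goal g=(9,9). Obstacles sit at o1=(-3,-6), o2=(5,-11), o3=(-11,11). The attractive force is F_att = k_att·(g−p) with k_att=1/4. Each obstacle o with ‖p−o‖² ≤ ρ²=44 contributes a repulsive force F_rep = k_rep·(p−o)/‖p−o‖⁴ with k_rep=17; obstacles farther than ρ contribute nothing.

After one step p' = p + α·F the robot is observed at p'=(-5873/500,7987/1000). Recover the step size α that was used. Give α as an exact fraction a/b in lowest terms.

F_att = 1/4·(g−p) = 1/4·(21,1) = (5.2500,0.2500)
o1: d²=277 > ρ²=44 → inactive
o2: d²=650 > ρ²=44 → inactive
o3: d²=10 ≤ ρ²=44; F_rep = 17·(-1,-3)/10² = (-0.1700,-0.5100)
F = F_att + ΣF_rep = (5.0800,-0.2600)
Δp = p'−p = (0.2540,-0.0130); α = Δx/Fx = (127/500) / (127/25) = 1/20
check: Δy/Fy = (-13/1000) / (-13/50) = 1/20 ✓

α = 1/20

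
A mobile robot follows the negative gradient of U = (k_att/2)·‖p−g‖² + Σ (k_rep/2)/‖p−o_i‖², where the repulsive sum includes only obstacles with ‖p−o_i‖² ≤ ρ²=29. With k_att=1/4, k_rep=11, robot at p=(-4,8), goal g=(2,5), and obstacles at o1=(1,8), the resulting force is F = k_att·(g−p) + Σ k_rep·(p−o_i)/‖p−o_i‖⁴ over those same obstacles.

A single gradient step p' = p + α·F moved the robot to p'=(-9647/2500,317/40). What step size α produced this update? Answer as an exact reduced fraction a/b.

F_att = 1/4·(g−p) = 1/4·(6,-3) = (1.5000,-0.7500)
o1: d²=25 ≤ ρ²=29; F_rep = 11·(-5,0)/25² = (-0.0880,0.0000)
F = F_att + ΣF_rep = (1.4120,-0.7500)
Δp = p'−p = (0.1412,-0.0750); α = Δx/Fx = (353/2500) / (353/250) = 1/10
check: Δy/Fy = (-3/40) / (-3/4) = 1/10 ✓

α = 1/10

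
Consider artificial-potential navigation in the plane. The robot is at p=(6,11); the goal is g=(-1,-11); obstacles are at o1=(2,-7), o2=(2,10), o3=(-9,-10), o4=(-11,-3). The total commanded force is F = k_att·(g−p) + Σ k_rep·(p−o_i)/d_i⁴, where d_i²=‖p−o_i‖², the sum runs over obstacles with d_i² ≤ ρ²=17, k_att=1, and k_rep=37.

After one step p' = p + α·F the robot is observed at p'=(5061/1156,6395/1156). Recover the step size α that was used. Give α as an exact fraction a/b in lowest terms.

F_att = 1·(g−p) = 1·(-7,-22) = (-7.0000,-22.0000)
o1: d²=340 > ρ²=17 → inactive
o2: d²=17 ≤ ρ²=17; F_rep = 37·(4,1)/17² = (0.5121,0.1280)
o3: d²=666 > ρ²=17 → inactive
o4: d²=485 > ρ²=17 → inactive
F = F_att + ΣF_rep = (-6.4879,-21.8720)
Δp = p'−p = (-1.6220,-5.4680); α = Δx/Fx = (-1875/1156) / (-1875/289) = 1/4
check: Δy/Fy = (-6321/1156) / (-6321/289) = 1/4 ✓

α = 1/4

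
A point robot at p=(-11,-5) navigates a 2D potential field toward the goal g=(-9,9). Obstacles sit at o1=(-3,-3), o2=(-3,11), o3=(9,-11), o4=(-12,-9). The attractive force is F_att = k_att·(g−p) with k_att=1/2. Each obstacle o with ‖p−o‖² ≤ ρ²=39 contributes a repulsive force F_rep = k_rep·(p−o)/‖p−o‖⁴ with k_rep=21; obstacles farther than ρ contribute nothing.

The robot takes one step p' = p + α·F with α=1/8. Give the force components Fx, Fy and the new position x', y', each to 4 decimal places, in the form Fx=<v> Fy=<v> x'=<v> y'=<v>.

F_att = 1/2·(g−p) = 1/2·(2,14) = (1.0000,7.0000)
o1: d²=68 > ρ²=39 → inactive
o2: d²=320 > ρ²=39 → inactive
o3: d²=436 > ρ²=39 → inactive
o4: d²=17 ≤ ρ²=39; F_rep = 21·(1,4)/17² = (0.0727,0.2907)
F = F_att + ΣF_rep = (1.0727,7.2907)
p' = p + 1/8·F = (-10.8659,-4.0887)

Fx=1.0727 Fy=7.2907 x'=-10.8659 y'=-4.0887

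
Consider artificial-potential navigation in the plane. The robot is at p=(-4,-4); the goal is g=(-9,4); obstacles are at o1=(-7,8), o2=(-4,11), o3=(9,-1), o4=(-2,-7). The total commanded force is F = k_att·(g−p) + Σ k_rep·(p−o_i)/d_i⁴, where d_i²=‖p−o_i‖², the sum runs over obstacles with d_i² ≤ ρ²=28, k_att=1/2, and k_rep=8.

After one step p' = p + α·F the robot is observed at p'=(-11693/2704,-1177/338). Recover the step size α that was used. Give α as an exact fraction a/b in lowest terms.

α = 1/8

F_att = 1/2·(g−p) = 1/2·(-5,8) = (-2.5000,4.0000)
o1: d²=153 > ρ²=28 → inactive
o2: d²=225 > ρ²=28 → inactive
o3: d²=178 > ρ²=28 → inactive
o4: d²=13 ≤ ρ²=28; F_rep = 8·(-2,3)/13² = (-0.0947,0.1420)
F = F_att + ΣF_rep = (-2.5947,4.1420)
Δp = p'−p = (-0.3243,0.5178); α = Δx/Fx = (-877/2704) / (-877/338) = 1/8
check: Δy/Fy = (175/338) / (700/169) = 1/8 ✓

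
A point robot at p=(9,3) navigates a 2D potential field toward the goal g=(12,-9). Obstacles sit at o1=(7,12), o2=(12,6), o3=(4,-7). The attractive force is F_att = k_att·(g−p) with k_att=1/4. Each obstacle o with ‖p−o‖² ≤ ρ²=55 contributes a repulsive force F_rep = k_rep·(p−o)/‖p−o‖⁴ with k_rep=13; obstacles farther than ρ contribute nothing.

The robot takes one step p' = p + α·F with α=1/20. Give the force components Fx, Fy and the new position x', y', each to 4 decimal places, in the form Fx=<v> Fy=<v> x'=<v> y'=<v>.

Fx=0.6296 Fy=-3.1204 x'=9.0315 y'=2.8440

F_att = 1/4·(g−p) = 1/4·(3,-12) = (0.7500,-3.0000)
o1: d²=85 > ρ²=55 → inactive
o2: d²=18 ≤ ρ²=55; F_rep = 13·(-3,-3)/18² = (-0.1204,-0.1204)
o3: d²=125 > ρ²=55 → inactive
F = F_att + ΣF_rep = (0.6296,-3.1204)
p' = p + 1/20·F = (9.0315,2.8440)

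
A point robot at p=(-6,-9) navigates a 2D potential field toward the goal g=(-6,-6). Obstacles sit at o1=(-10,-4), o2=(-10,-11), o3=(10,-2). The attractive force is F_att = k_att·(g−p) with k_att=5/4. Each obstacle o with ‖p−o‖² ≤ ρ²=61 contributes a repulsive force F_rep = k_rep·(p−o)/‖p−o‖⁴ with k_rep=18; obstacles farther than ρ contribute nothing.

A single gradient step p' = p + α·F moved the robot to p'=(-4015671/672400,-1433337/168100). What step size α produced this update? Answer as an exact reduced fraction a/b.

α = 1/8

F_att = 5/4·(g−p) = 5/4·(0,3) = (0.0000,3.7500)
o1: d²=41 ≤ ρ²=61; F_rep = 18·(4,-5)/41² = (0.0428,-0.0535)
o2: d²=20 ≤ ρ²=61; F_rep = 18·(4,2)/20² = (0.1800,0.0900)
o3: d²=305 > ρ²=61 → inactive
F = F_att + ΣF_rep = (0.2228,3.7865)
Δp = p'−p = (0.0279,0.4733); α = Δx/Fx = (18729/672400) / (18729/84050) = 1/8
check: Δy/Fy = (79563/168100) / (159126/42025) = 1/8 ✓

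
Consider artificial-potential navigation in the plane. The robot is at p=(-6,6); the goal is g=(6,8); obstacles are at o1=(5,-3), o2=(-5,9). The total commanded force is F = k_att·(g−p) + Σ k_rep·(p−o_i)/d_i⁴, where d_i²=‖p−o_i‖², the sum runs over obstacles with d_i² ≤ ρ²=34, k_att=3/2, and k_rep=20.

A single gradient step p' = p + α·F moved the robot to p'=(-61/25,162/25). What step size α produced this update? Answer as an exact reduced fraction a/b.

F_att = 3/2·(g−p) = 3/2·(12,2) = (18.0000,3.0000)
o1: d²=202 > ρ²=34 → inactive
o2: d²=10 ≤ ρ²=34; F_rep = 20·(-1,-3)/10² = (-0.2000,-0.6000)
F = F_att + ΣF_rep = (17.8000,2.4000)
Δp = p'−p = (3.5600,0.4800); α = Δx/Fx = (89/25) / (89/5) = 1/5
check: Δy/Fy = (12/25) / (12/5) = 1/5 ✓

α = 1/5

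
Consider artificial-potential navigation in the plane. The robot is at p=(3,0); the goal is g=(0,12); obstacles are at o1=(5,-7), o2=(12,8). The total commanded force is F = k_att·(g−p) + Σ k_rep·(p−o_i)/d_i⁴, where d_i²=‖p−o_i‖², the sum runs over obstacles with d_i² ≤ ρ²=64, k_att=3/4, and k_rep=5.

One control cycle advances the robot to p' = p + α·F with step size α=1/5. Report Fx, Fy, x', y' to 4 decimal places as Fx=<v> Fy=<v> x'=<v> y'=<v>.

F_att = 3/4·(g−p) = 3/4·(-3,12) = (-2.2500,9.0000)
o1: d²=53 ≤ ρ²=64; F_rep = 5·(-2,7)/53² = (-0.0036,0.0125)
o2: d²=145 > ρ²=64 → inactive
F = F_att + ΣF_rep = (-2.2536,9.0125)
p' = p + 1/5·F = (2.5493,1.8025)

Fx=-2.2536 Fy=9.0125 x'=2.5493 y'=1.8025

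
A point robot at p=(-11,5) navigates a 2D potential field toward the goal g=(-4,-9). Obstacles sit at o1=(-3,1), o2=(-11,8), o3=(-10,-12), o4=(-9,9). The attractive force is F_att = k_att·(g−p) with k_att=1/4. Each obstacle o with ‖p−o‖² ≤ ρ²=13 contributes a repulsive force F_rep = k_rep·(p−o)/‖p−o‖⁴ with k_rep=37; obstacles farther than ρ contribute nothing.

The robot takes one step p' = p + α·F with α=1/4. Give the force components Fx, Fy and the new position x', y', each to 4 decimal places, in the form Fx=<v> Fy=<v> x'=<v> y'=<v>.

F_att = 1/4·(g−p) = 1/4·(7,-14) = (1.7500,-3.5000)
o1: d²=80 > ρ²=13 → inactive
o2: d²=9 ≤ ρ²=13; F_rep = 37·(0,-3)/9² = (0.0000,-1.3704)
o3: d²=290 > ρ²=13 → inactive
o4: d²=20 > ρ²=13 → inactive
F = F_att + ΣF_rep = (1.7500,-4.8704)
p' = p + 1/4·F = (-10.5625,3.7824)

Fx=1.7500 Fy=-4.8704 x'=-10.5625 y'=3.7824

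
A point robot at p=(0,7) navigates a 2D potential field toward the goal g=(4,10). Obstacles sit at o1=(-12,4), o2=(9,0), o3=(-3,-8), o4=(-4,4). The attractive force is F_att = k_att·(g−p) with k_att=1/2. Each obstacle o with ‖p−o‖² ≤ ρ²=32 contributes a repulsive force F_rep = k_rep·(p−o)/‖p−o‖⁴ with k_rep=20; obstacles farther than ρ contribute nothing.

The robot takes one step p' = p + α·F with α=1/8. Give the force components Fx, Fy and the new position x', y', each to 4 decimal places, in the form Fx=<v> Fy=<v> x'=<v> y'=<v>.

Fx=2.1280 Fy=1.5960 x'=0.2660 y'=7.1995

F_att = 1/2·(g−p) = 1/2·(4,3) = (2.0000,1.5000)
o1: d²=153 > ρ²=32 → inactive
o2: d²=130 > ρ²=32 → inactive
o3: d²=234 > ρ²=32 → inactive
o4: d²=25 ≤ ρ²=32; F_rep = 20·(4,3)/25² = (0.1280,0.0960)
F = F_att + ΣF_rep = (2.1280,1.5960)
p' = p + 1/8·F = (0.2660,7.1995)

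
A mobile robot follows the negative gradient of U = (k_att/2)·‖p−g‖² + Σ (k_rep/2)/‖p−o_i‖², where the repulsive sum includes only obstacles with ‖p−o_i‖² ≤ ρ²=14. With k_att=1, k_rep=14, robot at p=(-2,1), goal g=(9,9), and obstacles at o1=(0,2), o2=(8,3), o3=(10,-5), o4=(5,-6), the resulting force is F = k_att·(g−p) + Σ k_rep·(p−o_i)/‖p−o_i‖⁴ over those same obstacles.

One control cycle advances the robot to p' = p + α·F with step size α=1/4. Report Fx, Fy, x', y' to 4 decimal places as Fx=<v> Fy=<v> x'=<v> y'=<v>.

F_att = 1·(g−p) = 1·(11,8) = (11.0000,8.0000)
o1: d²=5 ≤ ρ²=14; F_rep = 14·(-2,-1)/5² = (-1.1200,-0.5600)
o2: d²=104 > ρ²=14 → inactive
o3: d²=180 > ρ²=14 → inactive
o4: d²=98 > ρ²=14 → inactive
F = F_att + ΣF_rep = (9.8800,7.4400)
p' = p + 1/4·F = (0.4700,2.8600)

Fx=9.8800 Fy=7.4400 x'=0.4700 y'=2.8600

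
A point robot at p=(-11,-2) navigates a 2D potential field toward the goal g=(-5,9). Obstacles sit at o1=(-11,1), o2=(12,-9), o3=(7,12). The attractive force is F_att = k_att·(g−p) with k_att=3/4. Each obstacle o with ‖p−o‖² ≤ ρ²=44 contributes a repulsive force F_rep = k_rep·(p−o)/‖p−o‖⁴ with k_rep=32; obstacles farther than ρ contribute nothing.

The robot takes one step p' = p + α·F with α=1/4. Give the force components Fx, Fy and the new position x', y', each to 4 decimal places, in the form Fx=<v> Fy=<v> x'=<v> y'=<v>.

Fx=4.5000 Fy=7.0648 x'=-9.8750 y'=-0.2338

F_att = 3/4·(g−p) = 3/4·(6,11) = (4.5000,8.2500)
o1: d²=9 ≤ ρ²=44; F_rep = 32·(0,-3)/9² = (0.0000,-1.1852)
o2: d²=578 > ρ²=44 → inactive
o3: d²=520 > ρ²=44 → inactive
F = F_att + ΣF_rep = (4.5000,7.0648)
p' = p + 1/4·F = (-9.8750,-0.2338)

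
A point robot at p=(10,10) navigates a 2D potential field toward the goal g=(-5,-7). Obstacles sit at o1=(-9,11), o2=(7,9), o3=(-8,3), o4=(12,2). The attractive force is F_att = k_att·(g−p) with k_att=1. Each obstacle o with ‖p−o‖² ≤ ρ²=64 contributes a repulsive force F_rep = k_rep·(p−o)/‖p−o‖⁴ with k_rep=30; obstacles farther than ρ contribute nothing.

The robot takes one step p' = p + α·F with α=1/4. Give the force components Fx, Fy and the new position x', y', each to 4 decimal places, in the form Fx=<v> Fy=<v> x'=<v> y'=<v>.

F_att = 1·(g−p) = 1·(-15,-17) = (-15.0000,-17.0000)
o1: d²=362 > ρ²=64 → inactive
o2: d²=10 ≤ ρ²=64; F_rep = 30·(3,1)/10² = (0.9000,0.3000)
o3: d²=373 > ρ²=64 → inactive
o4: d²=68 > ρ²=64 → inactive
F = F_att + ΣF_rep = (-14.1000,-16.7000)
p' = p + 1/4·F = (6.4750,5.8250)

Fx=-14.1000 Fy=-16.7000 x'=6.4750 y'=5.8250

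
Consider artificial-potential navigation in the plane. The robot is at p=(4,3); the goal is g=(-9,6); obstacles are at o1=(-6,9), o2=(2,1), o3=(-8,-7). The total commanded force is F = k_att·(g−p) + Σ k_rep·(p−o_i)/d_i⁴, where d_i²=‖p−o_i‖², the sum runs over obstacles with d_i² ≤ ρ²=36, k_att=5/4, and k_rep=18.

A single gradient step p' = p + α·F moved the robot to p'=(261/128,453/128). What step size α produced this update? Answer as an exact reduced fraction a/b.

α = 1/8

F_att = 5/4·(g−p) = 5/4·(-13,3) = (-16.2500,3.7500)
o1: d²=136 > ρ²=36 → inactive
o2: d²=8 ≤ ρ²=36; F_rep = 18·(2,2)/8² = (0.5625,0.5625)
o3: d²=244 > ρ²=36 → inactive
F = F_att + ΣF_rep = (-15.6875,4.3125)
Δp = p'−p = (-1.9609,0.5391); α = Δx/Fx = (-251/128) / (-251/16) = 1/8
check: Δy/Fy = (69/128) / (69/16) = 1/8 ✓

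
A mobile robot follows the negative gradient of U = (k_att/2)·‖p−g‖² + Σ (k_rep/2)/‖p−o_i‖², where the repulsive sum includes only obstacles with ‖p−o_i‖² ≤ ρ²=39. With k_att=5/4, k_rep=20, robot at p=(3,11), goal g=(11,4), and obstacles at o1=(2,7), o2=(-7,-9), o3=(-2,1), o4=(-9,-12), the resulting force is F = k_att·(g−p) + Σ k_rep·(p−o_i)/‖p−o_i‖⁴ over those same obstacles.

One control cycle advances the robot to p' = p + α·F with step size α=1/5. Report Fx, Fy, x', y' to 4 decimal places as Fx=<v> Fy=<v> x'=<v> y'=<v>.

F_att = 5/4·(g−p) = 5/4·(8,-7) = (10.0000,-8.7500)
o1: d²=17 ≤ ρ²=39; F_rep = 20·(1,4)/17² = (0.0692,0.2768)
o2: d²=500 > ρ²=39 → inactive
o3: d²=125 > ρ²=39 → inactive
o4: d²=673 > ρ²=39 → inactive
F = F_att + ΣF_rep = (10.0692,-8.4732)
p' = p + 1/5·F = (5.0138,9.3054)

Fx=10.0692 Fy=-8.4732 x'=5.0138 y'=9.3054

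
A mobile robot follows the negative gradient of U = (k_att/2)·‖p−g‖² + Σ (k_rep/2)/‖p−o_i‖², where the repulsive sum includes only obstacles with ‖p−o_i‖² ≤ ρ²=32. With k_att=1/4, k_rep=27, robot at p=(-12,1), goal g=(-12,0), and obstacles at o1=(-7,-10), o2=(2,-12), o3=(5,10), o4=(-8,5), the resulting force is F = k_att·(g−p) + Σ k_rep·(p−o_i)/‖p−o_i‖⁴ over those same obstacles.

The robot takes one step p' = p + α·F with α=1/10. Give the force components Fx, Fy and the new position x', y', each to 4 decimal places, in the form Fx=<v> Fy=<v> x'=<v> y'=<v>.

F_att = 1/4·(g−p) = 1/4·(0,-1) = (0.0000,-0.2500)
o1: d²=146 > ρ²=32 → inactive
o2: d²=365 > ρ²=32 → inactive
o3: d²=370 > ρ²=32 → inactive
o4: d²=32 ≤ ρ²=32; F_rep = 27·(-4,-4)/32² = (-0.1055,-0.1055)
F = F_att + ΣF_rep = (-0.1055,-0.3555)
p' = p + 1/10·F = (-12.0105,0.9645)

Fx=-0.1055 Fy=-0.3555 x'=-12.0105 y'=0.9645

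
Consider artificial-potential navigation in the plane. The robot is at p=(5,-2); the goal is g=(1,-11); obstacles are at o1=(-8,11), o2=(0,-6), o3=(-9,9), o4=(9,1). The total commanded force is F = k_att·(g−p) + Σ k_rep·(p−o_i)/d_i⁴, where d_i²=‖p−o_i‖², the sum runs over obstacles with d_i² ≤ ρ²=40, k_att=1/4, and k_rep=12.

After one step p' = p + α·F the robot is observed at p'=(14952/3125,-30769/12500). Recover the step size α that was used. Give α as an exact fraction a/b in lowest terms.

α = 1/5

F_att = 1/4·(g−p) = 1/4·(-4,-9) = (-1.0000,-2.2500)
o1: d²=338 > ρ²=40 → inactive
o2: d²=41 > ρ²=40 → inactive
o3: d²=317 > ρ²=40 → inactive
o4: d²=25 ≤ ρ²=40; F_rep = 12·(-4,-3)/25² = (-0.0768,-0.0576)
F = F_att + ΣF_rep = (-1.0768,-2.3076)
Δp = p'−p = (-0.2154,-0.4615); α = Δx/Fx = (-673/3125) / (-673/625) = 1/5
check: Δy/Fy = (-5769/12500) / (-5769/2500) = 1/5 ✓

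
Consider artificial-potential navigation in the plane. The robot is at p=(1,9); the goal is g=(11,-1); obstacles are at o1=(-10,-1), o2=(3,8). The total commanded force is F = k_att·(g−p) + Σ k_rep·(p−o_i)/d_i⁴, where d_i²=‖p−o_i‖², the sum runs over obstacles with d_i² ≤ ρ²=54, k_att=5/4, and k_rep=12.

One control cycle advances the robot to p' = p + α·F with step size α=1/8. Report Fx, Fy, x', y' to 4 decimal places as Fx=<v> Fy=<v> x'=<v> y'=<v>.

F_att = 5/4·(g−p) = 5/4·(10,-10) = (12.5000,-12.5000)
o1: d²=221 > ρ²=54 → inactive
o2: d²=5 ≤ ρ²=54; F_rep = 12·(-2,1)/5² = (-0.9600,0.4800)
F = F_att + ΣF_rep = (11.5400,-12.0200)
p' = p + 1/8·F = (2.4425,7.4975)

Fx=11.5400 Fy=-12.0200 x'=2.4425 y'=7.4975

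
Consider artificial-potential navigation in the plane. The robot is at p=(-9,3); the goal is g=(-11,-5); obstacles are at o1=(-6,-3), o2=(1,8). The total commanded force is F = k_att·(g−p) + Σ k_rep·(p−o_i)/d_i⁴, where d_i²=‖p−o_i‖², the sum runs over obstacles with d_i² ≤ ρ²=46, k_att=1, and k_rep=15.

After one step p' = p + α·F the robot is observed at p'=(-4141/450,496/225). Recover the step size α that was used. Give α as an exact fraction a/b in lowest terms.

α = 1/10

F_att = 1·(g−p) = 1·(-2,-8) = (-2.0000,-8.0000)
o1: d²=45 ≤ ρ²=46; F_rep = 15·(-3,6)/45² = (-0.0222,0.0444)
o2: d²=125 > ρ²=46 → inactive
F = F_att + ΣF_rep = (-2.0222,-7.9556)
Δp = p'−p = (-0.2022,-0.7956); α = Δx/Fx = (-91/450) / (-91/45) = 1/10
check: Δy/Fy = (-179/225) / (-358/45) = 1/10 ✓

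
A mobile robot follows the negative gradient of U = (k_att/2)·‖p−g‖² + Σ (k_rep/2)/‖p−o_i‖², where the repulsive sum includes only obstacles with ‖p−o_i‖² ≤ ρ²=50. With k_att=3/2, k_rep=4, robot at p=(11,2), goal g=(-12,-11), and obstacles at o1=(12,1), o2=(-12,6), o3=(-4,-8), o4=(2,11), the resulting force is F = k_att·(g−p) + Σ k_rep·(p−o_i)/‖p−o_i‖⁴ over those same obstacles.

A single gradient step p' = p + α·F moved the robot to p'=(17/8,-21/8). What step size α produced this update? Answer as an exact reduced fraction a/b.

F_att = 3/2·(g−p) = 3/2·(-23,-13) = (-34.5000,-19.5000)
o1: d²=2 ≤ ρ²=50; F_rep = 4·(-1,1)/2² = (-1.0000,1.0000)
o2: d²=545 > ρ²=50 → inactive
o3: d²=325 > ρ²=50 → inactive
o4: d²=162 > ρ²=50 → inactive
F = F_att + ΣF_rep = (-35.5000,-18.5000)
Δp = p'−p = (-8.8750,-4.6250); α = Δx/Fx = (-71/8) / (-71/2) = 1/4
check: Δy/Fy = (-37/8) / (-37/2) = 1/4 ✓

α = 1/4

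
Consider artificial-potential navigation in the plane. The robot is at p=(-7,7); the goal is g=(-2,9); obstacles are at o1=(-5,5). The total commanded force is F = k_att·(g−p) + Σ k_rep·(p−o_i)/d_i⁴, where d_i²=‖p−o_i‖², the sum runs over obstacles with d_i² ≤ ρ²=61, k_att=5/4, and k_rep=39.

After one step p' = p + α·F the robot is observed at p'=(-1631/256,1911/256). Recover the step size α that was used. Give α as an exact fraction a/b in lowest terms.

F_att = 5/4·(g−p) = 5/4·(5,2) = (6.2500,2.5000)
o1: d²=8 ≤ ρ²=61; F_rep = 39·(-2,2)/8² = (-1.2188,1.2188)
F = F_att + ΣF_rep = (5.0312,3.7188)
Δp = p'−p = (0.6289,0.4648); α = Δx/Fx = (161/256) / (161/32) = 1/8
check: Δy/Fy = (119/256) / (119/32) = 1/8 ✓

α = 1/8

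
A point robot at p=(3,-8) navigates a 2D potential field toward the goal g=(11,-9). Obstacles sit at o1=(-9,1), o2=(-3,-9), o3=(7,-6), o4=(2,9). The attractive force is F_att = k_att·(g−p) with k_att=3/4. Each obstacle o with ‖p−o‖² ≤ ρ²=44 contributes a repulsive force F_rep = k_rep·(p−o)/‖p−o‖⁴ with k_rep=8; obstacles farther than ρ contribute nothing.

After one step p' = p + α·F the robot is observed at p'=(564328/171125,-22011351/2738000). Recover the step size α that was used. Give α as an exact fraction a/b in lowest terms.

F_att = 3/4·(g−p) = 3/4·(8,-1) = (6.0000,-0.7500)
o1: d²=225 > ρ²=44 → inactive
o2: d²=37 ≤ ρ²=44; F_rep = 8·(6,1)/37² = (0.0351,0.0058)
o3: d²=20 ≤ ρ²=44; F_rep = 8·(-4,-2)/20² = (-0.0800,-0.0400)
o4: d²=290 > ρ²=44 → inactive
F = F_att + ΣF_rep = (5.9551,-0.7842)
Δp = p'−p = (0.2978,-0.0392); α = Δx/Fx = (50953/171125) / (203812/34225) = 1/20
check: Δy/Fy = (-107351/2738000) / (-107351/136900) = 1/20 ✓

α = 1/20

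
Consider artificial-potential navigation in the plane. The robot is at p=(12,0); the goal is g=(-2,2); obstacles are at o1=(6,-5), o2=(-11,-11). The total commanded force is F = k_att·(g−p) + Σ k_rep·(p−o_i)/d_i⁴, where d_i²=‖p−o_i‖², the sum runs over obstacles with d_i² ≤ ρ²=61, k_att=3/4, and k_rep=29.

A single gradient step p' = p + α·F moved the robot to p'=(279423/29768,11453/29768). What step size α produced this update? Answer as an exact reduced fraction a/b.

F_att = 3/4·(g−p) = 3/4·(-14,2) = (-10.5000,1.5000)
o1: d²=61 ≤ ρ²=61; F_rep = 29·(6,5)/61² = (0.0468,0.0390)
o2: d²=650 > ρ²=61 → inactive
F = F_att + ΣF_rep = (-10.4532,1.5390)
Δp = p'−p = (-2.6133,0.3847); α = Δx/Fx = (-77793/29768) / (-77793/7442) = 1/4
check: Δy/Fy = (11453/29768) / (11453/7442) = 1/4 ✓

α = 1/4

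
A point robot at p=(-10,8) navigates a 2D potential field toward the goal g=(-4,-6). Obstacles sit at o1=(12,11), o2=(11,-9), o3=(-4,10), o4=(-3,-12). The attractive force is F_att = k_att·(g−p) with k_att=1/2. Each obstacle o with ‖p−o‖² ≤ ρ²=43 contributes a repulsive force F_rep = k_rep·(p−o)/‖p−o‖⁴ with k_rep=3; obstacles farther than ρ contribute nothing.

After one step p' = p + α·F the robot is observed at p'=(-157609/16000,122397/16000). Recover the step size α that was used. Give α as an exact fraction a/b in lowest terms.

F_att = 1/2·(g−p) = 1/2·(6,-14) = (3.0000,-7.0000)
o1: d²=493 > ρ²=43 → inactive
o2: d²=730 > ρ²=43 → inactive
o3: d²=40 ≤ ρ²=43; F_rep = 3·(-6,-2)/40² = (-0.0112,-0.0037)
o4: d²=449 > ρ²=43 → inactive
F = F_att + ΣF_rep = (2.9888,-7.0038)
Δp = p'−p = (0.1494,-0.3502); α = Δx/Fx = (2391/16000) / (2391/800) = 1/20
check: Δy/Fy = (-5603/16000) / (-5603/800) = 1/20 ✓

α = 1/20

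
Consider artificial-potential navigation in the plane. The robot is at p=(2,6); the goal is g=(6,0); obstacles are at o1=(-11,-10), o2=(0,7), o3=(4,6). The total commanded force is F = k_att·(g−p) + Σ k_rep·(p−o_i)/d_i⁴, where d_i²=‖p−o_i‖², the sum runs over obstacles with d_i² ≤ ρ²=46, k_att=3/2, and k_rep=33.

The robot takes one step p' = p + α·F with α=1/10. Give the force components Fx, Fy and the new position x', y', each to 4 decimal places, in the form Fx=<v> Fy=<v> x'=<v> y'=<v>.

F_att = 3/2·(g−p) = 3/2·(4,-6) = (6.0000,-9.0000)
o1: d²=425 > ρ²=46 → inactive
o2: d²=5 ≤ ρ²=46; F_rep = 33·(2,-1)/5² = (2.6400,-1.3200)
o3: d²=4 ≤ ρ²=46; F_rep = 33·(-2,0)/4² = (-4.1250,0.0000)
F = F_att + ΣF_rep = (4.5150,-10.3200)
p' = p + 1/10·F = (2.4515,4.9680)

Fx=4.5150 Fy=-10.3200 x'=2.4515 y'=4.9680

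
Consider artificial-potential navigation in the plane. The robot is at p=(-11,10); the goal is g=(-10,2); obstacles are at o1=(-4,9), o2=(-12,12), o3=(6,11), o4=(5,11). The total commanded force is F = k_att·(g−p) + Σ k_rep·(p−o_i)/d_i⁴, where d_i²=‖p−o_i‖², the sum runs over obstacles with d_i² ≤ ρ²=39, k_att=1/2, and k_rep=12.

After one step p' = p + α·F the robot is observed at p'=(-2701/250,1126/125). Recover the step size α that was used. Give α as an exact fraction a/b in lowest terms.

F_att = 1/2·(g−p) = 1/2·(1,-8) = (0.5000,-4.0000)
o1: d²=50 > ρ²=39 → inactive
o2: d²=5 ≤ ρ²=39; F_rep = 12·(1,-2)/5² = (0.4800,-0.9600)
o3: d²=290 > ρ²=39 → inactive
o4: d²=257 > ρ²=39 → inactive
F = F_att + ΣF_rep = (0.9800,-4.9600)
Δp = p'−p = (0.1960,-0.9920); α = Δx/Fx = (49/250) / (49/50) = 1/5
check: Δy/Fy = (-124/125) / (-124/25) = 1/5 ✓

α = 1/5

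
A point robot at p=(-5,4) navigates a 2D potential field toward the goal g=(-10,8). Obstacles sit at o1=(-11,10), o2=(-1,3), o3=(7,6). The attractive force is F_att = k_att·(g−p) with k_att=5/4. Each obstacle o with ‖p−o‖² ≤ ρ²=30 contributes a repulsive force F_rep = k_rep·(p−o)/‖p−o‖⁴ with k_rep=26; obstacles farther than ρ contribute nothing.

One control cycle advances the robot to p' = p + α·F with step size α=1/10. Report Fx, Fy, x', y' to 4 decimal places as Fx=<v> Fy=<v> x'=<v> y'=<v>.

Fx=-6.6099 Fy=5.0900 x'=-5.6610 y'=4.5090

F_att = 5/4·(g−p) = 5/4·(-5,4) = (-6.2500,5.0000)
o1: d²=72 > ρ²=30 → inactive
o2: d²=17 ≤ ρ²=30; F_rep = 26·(-4,1)/17² = (-0.3599,0.0900)
o3: d²=148 > ρ²=30 → inactive
F = F_att + ΣF_rep = (-6.6099,5.0900)
p' = p + 1/10·F = (-5.6610,4.5090)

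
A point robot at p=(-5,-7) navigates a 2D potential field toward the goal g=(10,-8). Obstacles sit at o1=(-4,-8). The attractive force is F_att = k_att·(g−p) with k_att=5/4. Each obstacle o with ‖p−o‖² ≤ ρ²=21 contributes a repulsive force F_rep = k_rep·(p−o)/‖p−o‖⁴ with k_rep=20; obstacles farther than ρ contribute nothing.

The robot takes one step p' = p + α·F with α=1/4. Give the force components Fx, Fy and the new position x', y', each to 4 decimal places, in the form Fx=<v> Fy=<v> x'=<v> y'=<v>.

Fx=13.7500 Fy=3.7500 x'=-1.5625 y'=-6.0625

F_att = 5/4·(g−p) = 5/4·(15,-1) = (18.7500,-1.2500)
o1: d²=2 ≤ ρ²=21; F_rep = 20·(-1,1)/2² = (-5.0000,5.0000)
F = F_att + ΣF_rep = (13.7500,3.7500)
p' = p + 1/4·F = (-1.5625,-6.0625)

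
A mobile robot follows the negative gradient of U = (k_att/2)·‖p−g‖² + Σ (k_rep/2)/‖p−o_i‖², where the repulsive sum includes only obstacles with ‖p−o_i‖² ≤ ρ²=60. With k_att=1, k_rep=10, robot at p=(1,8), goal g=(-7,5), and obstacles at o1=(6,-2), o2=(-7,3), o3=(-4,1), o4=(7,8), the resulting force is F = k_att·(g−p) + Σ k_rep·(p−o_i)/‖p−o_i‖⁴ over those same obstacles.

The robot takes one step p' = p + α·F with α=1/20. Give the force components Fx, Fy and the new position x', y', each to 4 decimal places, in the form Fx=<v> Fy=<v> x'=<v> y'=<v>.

Fx=-8.0463 Fy=-3.0000 x'=0.5977 y'=7.8500

F_att = 1·(g−p) = 1·(-8,-3) = (-8.0000,-3.0000)
o1: d²=125 > ρ²=60 → inactive
o2: d²=89 > ρ²=60 → inactive
o3: d²=74 > ρ²=60 → inactive
o4: d²=36 ≤ ρ²=60; F_rep = 10·(-6,0)/36² = (-0.0463,0.0000)
F = F_att + ΣF_rep = (-8.0463,-3.0000)
p' = p + 1/20·F = (0.5977,7.8500)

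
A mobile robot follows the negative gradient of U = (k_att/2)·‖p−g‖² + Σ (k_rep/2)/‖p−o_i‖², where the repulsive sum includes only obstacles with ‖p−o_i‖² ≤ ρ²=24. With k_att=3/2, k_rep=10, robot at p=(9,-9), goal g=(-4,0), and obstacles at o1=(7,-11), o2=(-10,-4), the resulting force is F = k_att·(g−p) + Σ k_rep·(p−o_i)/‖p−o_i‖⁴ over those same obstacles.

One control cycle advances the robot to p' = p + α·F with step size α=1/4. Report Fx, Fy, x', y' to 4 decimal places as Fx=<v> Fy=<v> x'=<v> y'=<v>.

Fx=-19.1875 Fy=13.8125 x'=4.2031 y'=-5.5469

F_att = 3/2·(g−p) = 3/2·(-13,9) = (-19.5000,13.5000)
o1: d²=8 ≤ ρ²=24; F_rep = 10·(2,2)/8² = (0.3125,0.3125)
o2: d²=386 > ρ²=24 → inactive
F = F_att + ΣF_rep = (-19.1875,13.8125)
p' = p + 1/4·F = (4.2031,-5.5469)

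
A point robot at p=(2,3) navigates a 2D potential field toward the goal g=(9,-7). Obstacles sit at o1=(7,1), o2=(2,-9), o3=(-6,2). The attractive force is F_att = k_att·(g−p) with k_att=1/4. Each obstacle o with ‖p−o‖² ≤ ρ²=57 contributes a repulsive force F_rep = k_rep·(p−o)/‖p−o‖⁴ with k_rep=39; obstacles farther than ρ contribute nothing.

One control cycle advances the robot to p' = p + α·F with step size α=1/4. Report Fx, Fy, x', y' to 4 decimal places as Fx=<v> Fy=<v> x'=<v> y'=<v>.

Fx=1.5181 Fy=-2.4073 x'=2.3795 y'=2.3982

F_att = 1/4·(g−p) = 1/4·(7,-10) = (1.7500,-2.5000)
o1: d²=29 ≤ ρ²=57; F_rep = 39·(-5,2)/29² = (-0.2319,0.0927)
o2: d²=144 > ρ²=57 → inactive
o3: d²=65 > ρ²=57 → inactive
F = F_att + ΣF_rep = (1.5181,-2.4073)
p' = p + 1/4·F = (2.3795,2.3982)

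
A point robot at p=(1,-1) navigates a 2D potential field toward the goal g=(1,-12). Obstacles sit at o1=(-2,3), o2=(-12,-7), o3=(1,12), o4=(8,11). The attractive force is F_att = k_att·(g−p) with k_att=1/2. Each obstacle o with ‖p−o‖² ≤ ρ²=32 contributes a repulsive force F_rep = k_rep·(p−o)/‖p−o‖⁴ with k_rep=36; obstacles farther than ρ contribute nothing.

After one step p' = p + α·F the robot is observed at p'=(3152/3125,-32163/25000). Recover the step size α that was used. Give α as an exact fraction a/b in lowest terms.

F_att = 1/2·(g−p) = 1/2·(0,-11) = (0.0000,-5.5000)
o1: d²=25 ≤ ρ²=32; F_rep = 36·(3,-4)/25² = (0.1728,-0.2304)
o2: d²=205 > ρ²=32 → inactive
o3: d²=169 > ρ²=32 → inactive
o4: d²=193 > ρ²=32 → inactive
F = F_att + ΣF_rep = (0.1728,-5.7304)
Δp = p'−p = (0.0086,-0.2865); α = Δx/Fx = (27/3125) / (108/625) = 1/20
check: Δy/Fy = (-7163/25000) / (-7163/1250) = 1/20 ✓

α = 1/20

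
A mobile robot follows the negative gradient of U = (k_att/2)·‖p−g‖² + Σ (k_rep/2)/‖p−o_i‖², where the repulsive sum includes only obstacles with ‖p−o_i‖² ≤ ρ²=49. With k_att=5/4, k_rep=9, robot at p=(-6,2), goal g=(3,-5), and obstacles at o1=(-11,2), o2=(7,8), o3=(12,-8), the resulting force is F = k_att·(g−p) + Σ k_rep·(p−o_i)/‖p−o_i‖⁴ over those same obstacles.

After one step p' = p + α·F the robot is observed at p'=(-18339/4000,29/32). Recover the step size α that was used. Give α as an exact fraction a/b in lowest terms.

F_att = 5/4·(g−p) = 5/4·(9,-7) = (11.2500,-8.7500)
o1: d²=25 ≤ ρ²=49; F_rep = 9·(5,0)/25² = (0.0720,0.0000)
o2: d²=205 > ρ²=49 → inactive
o3: d²=424 > ρ²=49 → inactive
F = F_att + ΣF_rep = (11.3220,-8.7500)
Δp = p'−p = (1.4152,-1.0938); α = Δx/Fx = (5661/4000) / (5661/500) = 1/8
check: Δy/Fy = (-35/32) / (-35/4) = 1/8 ✓

α = 1/8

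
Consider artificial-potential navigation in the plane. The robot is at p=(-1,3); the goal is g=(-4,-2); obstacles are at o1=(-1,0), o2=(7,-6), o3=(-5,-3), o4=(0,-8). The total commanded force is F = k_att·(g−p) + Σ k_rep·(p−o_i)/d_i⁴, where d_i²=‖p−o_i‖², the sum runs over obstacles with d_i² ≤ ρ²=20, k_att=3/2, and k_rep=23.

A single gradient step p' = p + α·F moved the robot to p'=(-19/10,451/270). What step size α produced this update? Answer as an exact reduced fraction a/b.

α = 1/5

F_att = 3/2·(g−p) = 3/2·(-3,-5) = (-4.5000,-7.5000)
o1: d²=9 ≤ ρ²=20; F_rep = 23·(0,3)/9² = (0.0000,0.8519)
o2: d²=145 > ρ²=20 → inactive
o3: d²=52 > ρ²=20 → inactive
o4: d²=122 > ρ²=20 → inactive
F = F_att + ΣF_rep = (-4.5000,-6.6481)
Δp = p'−p = (-0.9000,-1.3296); α = Δx/Fx = (-9/10) / (-9/2) = 1/5
check: Δy/Fy = (-359/270) / (-359/54) = 1/5 ✓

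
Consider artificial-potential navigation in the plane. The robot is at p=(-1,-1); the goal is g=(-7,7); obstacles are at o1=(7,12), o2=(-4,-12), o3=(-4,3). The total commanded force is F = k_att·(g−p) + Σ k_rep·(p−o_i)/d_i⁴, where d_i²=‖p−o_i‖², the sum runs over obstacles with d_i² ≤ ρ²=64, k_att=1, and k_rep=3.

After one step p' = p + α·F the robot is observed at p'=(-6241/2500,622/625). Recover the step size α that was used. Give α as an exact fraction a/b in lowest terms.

α = 1/4

F_att = 1·(g−p) = 1·(-6,8) = (-6.0000,8.0000)
o1: d²=233 > ρ²=64 → inactive
o2: d²=130 > ρ²=64 → inactive
o3: d²=25 ≤ ρ²=64; F_rep = 3·(3,-4)/25² = (0.0144,-0.0192)
F = F_att + ΣF_rep = (-5.9856,7.9808)
Δp = p'−p = (-1.4964,1.9952); α = Δx/Fx = (-3741/2500) / (-3741/625) = 1/4
check: Δy/Fy = (1247/625) / (4988/625) = 1/4 ✓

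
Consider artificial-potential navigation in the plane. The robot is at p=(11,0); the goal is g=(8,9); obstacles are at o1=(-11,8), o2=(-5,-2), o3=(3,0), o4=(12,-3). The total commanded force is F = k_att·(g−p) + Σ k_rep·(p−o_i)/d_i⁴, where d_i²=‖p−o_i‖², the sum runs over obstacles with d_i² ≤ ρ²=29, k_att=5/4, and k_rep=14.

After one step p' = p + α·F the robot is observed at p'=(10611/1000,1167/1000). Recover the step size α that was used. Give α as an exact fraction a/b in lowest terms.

α = 1/10

F_att = 5/4·(g−p) = 5/4·(-3,9) = (-3.7500,11.2500)
o1: d²=548 > ρ²=29 → inactive
o2: d²=260 > ρ²=29 → inactive
o3: d²=64 > ρ²=29 → inactive
o4: d²=10 ≤ ρ²=29; F_rep = 14·(-1,3)/10² = (-0.1400,0.4200)
F = F_att + ΣF_rep = (-3.8900,11.6700)
Δp = p'−p = (-0.3890,1.1670); α = Δx/Fx = (-389/1000) / (-389/100) = 1/10
check: Δy/Fy = (1167/1000) / (1167/100) = 1/10 ✓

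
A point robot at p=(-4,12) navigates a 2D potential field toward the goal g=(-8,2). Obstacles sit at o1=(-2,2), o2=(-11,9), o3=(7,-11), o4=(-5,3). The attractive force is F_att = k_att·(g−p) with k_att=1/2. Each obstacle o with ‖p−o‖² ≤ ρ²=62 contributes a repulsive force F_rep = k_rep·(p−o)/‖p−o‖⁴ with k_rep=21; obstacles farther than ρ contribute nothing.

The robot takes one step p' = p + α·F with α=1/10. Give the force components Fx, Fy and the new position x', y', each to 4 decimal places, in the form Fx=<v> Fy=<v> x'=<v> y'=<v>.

F_att = 1/2·(g−p) = 1/2·(-4,-10) = (-2.0000,-5.0000)
o1: d²=104 > ρ²=62 → inactive
o2: d²=58 ≤ ρ²=62; F_rep = 21·(7,3)/58² = (0.0437,0.0187)
o3: d²=650 > ρ²=62 → inactive
o4: d²=82 > ρ²=62 → inactive
F = F_att + ΣF_rep = (-1.9563,-4.9813)
p' = p + 1/10·F = (-4.1956,11.5019)

Fx=-1.9563 Fy=-4.9813 x'=-4.1956 y'=11.5019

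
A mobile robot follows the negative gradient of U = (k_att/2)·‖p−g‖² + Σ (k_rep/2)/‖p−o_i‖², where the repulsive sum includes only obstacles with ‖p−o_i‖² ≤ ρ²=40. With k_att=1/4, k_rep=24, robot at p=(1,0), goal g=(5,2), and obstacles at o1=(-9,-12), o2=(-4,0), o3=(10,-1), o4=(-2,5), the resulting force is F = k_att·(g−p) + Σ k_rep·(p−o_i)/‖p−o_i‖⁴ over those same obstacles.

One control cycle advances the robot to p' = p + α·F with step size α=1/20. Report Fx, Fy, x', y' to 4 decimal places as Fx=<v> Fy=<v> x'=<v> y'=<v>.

Fx=1.2543 Fy=0.3962 x'=1.0627 y'=0.0198

F_att = 1/4·(g−p) = 1/4·(4,2) = (1.0000,0.5000)
o1: d²=244 > ρ²=40 → inactive
o2: d²=25 ≤ ρ²=40; F_rep = 24·(5,0)/25² = (0.1920,0.0000)
o3: d²=82 > ρ²=40 → inactive
o4: d²=34 ≤ ρ²=40; F_rep = 24·(3,-5)/34² = (0.0623,-0.1038)
F = F_att + ΣF_rep = (1.2543,0.3962)
p' = p + 1/20·F = (1.0627,0.0198)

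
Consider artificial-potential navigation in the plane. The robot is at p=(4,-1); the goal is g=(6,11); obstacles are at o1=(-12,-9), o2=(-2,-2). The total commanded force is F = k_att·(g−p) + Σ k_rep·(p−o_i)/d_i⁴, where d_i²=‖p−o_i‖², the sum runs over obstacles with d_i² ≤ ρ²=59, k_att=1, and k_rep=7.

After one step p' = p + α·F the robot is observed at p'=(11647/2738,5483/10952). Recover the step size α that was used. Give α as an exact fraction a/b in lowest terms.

F_att = 1·(g−p) = 1·(2,12) = (2.0000,12.0000)
o1: d²=320 > ρ²=59 → inactive
o2: d²=37 ≤ ρ²=59; F_rep = 7·(6,1)/37² = (0.0307,0.0051)
F = F_att + ΣF_rep = (2.0307,12.0051)
Δp = p'−p = (0.2538,1.5006); α = Δx/Fx = (695/2738) / (2780/1369) = 1/8
check: Δy/Fy = (16435/10952) / (16435/1369) = 1/8 ✓

α = 1/8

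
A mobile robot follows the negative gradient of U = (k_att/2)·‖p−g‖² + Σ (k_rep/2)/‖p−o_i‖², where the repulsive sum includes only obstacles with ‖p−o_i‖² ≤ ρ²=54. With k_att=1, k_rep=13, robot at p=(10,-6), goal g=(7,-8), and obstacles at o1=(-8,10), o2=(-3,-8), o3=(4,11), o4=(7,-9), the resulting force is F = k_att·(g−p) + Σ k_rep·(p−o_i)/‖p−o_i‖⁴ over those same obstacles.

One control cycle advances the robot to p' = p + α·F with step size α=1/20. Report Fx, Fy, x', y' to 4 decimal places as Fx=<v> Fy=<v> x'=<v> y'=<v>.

Fx=-2.8796 Fy=-1.8796 x'=9.8560 y'=-6.0940

F_att = 1·(g−p) = 1·(-3,-2) = (-3.0000,-2.0000)
o1: d²=580 > ρ²=54 → inactive
o2: d²=173 > ρ²=54 → inactive
o3: d²=325 > ρ²=54 → inactive
o4: d²=18 ≤ ρ²=54; F_rep = 13·(3,3)/18² = (0.1204,0.1204)
F = F_att + ΣF_rep = (-2.8796,-1.8796)
p' = p + 1/20·F = (9.8560,-6.0940)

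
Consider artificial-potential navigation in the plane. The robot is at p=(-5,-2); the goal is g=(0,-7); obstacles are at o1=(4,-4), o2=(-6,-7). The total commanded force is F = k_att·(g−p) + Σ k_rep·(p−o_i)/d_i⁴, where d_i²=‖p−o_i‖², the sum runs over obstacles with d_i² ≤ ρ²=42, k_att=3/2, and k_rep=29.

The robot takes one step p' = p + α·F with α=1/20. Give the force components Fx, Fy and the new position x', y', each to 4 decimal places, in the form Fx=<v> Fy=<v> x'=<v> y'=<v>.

F_att = 3/2·(g−p) = 3/2·(5,-5) = (7.5000,-7.5000)
o1: d²=85 > ρ²=42 → inactive
o2: d²=26 ≤ ρ²=42; F_rep = 29·(1,5)/26² = (0.0429,0.2145)
F = F_att + ΣF_rep = (7.5429,-7.2855)
p' = p + 1/20·F = (-4.6229,-2.3643)

Fx=7.5429 Fy=-7.2855 x'=-4.6229 y'=-2.3643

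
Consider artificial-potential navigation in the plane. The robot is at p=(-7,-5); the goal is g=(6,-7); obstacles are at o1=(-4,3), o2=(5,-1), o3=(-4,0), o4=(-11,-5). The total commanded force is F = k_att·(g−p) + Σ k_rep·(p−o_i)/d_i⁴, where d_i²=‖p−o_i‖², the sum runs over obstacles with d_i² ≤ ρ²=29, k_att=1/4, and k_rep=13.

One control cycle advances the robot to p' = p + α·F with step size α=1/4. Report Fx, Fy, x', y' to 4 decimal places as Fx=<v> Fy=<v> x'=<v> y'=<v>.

Fx=3.4531 Fy=-0.5000 x'=-6.1367 y'=-5.1250

F_att = 1/4·(g−p) = 1/4·(13,-2) = (3.2500,-0.5000)
o1: d²=73 > ρ²=29 → inactive
o2: d²=160 > ρ²=29 → inactive
o3: d²=34 > ρ²=29 → inactive
o4: d²=16 ≤ ρ²=29; F_rep = 13·(4,0)/16² = (0.2031,0.0000)
F = F_att + ΣF_rep = (3.4531,-0.5000)
p' = p + 1/4·F = (-6.1367,-5.1250)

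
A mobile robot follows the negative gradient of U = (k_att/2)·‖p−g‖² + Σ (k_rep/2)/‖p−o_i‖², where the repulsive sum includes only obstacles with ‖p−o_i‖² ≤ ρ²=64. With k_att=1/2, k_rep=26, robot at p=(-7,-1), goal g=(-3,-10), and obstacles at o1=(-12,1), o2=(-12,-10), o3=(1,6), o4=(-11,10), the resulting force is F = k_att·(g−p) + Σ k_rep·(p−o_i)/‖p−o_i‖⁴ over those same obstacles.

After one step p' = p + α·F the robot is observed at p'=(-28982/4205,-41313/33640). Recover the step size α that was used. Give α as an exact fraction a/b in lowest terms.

F_att = 1/2·(g−p) = 1/2·(4,-9) = (2.0000,-4.5000)
o1: d²=29 ≤ ρ²=64; F_rep = 26·(5,-2)/29² = (0.1546,-0.0618)
o2: d²=106 > ρ²=64 → inactive
o3: d²=113 > ρ²=64 → inactive
o4: d²=137 > ρ²=64 → inactive
F = F_att + ΣF_rep = (2.1546,-4.5618)
Δp = p'−p = (0.1077,-0.2281); α = Δx/Fx = (453/4205) / (1812/841) = 1/20
check: Δy/Fy = (-7673/33640) / (-7673/1682) = 1/20 ✓

α = 1/20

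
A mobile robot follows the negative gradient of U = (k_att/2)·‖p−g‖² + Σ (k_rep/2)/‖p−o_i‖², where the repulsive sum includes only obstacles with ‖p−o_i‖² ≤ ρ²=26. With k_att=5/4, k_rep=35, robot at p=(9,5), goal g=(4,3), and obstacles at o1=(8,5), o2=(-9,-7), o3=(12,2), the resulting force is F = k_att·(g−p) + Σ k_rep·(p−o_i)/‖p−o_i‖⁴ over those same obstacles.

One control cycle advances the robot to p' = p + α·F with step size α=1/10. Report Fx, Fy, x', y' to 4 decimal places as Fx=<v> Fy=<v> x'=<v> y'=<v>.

Fx=28.4259 Fy=-2.1759 x'=11.8426 y'=4.7824

F_att = 5/4·(g−p) = 5/4·(-5,-2) = (-6.2500,-2.5000)
o1: d²=1 ≤ ρ²=26; F_rep = 35·(1,0)/1² = (35.0000,0.0000)
o2: d²=468 > ρ²=26 → inactive
o3: d²=18 ≤ ρ²=26; F_rep = 35·(-3,3)/18² = (-0.3241,0.3241)
F = F_att + ΣF_rep = (28.4259,-2.1759)
p' = p + 1/10·F = (11.8426,4.7824)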